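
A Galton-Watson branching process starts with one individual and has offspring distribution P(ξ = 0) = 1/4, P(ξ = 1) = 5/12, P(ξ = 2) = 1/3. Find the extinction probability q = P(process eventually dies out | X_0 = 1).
q = 3/4

The pgf is f(s) = 1/4 + 5/12·s + 1/3·s². The extinction probability q is the smallest fixed point of f in [0, 1]. Setting s = f(s):
  1/3·s² + (5/12 − 1)·s + 1/4 = 0
  1/3·s² − (1/4 + 1/3)·s + 1/4 = 0
which factors as (s − 1)·(1/3·s − 1/4) = 0, giving roots s = 1 and s = (1/4)/(1/3) = 3/4.
Mean offspring μ = 5/12 + 2·1/3 = 13/12 > 1 (supercritical), so q < 1. The extinction probability is the smaller root: q = (1/4)/(1/3) = 3/4.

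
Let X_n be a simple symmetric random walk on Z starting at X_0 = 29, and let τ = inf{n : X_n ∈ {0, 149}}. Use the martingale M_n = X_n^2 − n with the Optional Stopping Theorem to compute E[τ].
E[τ] = 3480

M_n = X_n^2 − n is a martingale (since E[X_{n+1}^2 | F_n] = X_n^2 + 1). By OST (τ has finite mean in a bounded region), E[M_τ] = E[M_0] = X_0^2 − 0 = 29^2 = 841. Also E[M_τ] = E[X_τ^2] − E[τ]. The walk exits at 0 or 149, with P(hit 149 first) = 29/149, so E[X_τ^2] = 149^2 · 29/149 + 0 = 4321. Thus E[τ] = E[X_τ^2] − E[M_τ] = 4321 − 841 = 3480 = 29(149 − 29) = 3480.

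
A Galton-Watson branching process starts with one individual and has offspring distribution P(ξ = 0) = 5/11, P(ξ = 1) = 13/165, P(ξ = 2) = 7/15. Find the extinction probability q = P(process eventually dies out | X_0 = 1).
q = 75/77

The pgf is f(s) = 5/11 + 13/165·s + 7/15·s². The extinction probability q is the smallest fixed point of f in [0, 1]. Setting s = f(s):
  7/15·s² + (13/165 − 1)·s + 5/11 = 0
  7/15·s² − (5/11 + 7/15)·s + 5/11 = 0
which factors as (s − 1)·(7/15·s − 5/11) = 0, giving roots s = 1 and s = (5/11)/(7/15) = 75/77.
Mean offspring μ = 13/165 + 2·7/15 = 167/165 > 1 (supercritical), so q < 1. The extinction probability is the smaller root: q = (5/11)/(7/15) = 75/77.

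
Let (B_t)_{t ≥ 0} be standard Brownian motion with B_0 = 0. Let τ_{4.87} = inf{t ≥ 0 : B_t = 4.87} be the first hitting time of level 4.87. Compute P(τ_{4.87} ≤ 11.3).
P(τ_{4.87} ≤ 11.3) = 2(1 − Φ(4.87/√11.3)) = 2(1 − Φ(1.4487)) ≈ 0.1474

By the reflection principle for standard BM, P(τ_b ≤ t) = 2 · P(B_t ≥ b). Since B_t ~ N(0, t), P(B_t ≥ 4.87) = 1 − Φ(4.87/√t) = 1 − Φ(4.87/√11.3) = 1 − Φ(1.4487) ≈ 0.07371. Doubling: P(τ_{4.87} ≤ 11.3) ≈ 2 · 0.07371 = 0.14742 ≈ 0.1474.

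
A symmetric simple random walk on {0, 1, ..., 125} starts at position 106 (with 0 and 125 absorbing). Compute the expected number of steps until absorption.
E[τ | X_0 = 106] = 2014

Let v_k = E[τ | X_0 = k]. Boundary: v_0 = v_125 = 0. Recurrence: v_k = 1 + (v_{k-1} + v_{k+1})/2 for 1 ≤ k ≤ 124. The particular solution to v_k − (v_{k-1} + v_{k+1})/2 = 1 is v_k = −k^2. Adding homogeneous solution A + B k and matching boundaries gives v_k = k (125 − k). Substituting k = 106: v_106 = 106 · 19 = 2014.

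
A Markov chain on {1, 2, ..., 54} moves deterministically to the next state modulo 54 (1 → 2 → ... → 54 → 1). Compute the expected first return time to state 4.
E[T_4 | X_0 = 4] = 54

The chain cycles deterministically, so starting at state 4 it returns in exactly 54 steps. Equivalently, the stationary distribution is uniform π_j = 1/54 for every state j, so by Kac's formula E[T_4] = 1/π_4 = 54.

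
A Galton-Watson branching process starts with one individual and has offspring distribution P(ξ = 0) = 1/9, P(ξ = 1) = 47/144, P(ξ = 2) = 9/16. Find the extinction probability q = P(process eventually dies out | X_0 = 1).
q = 16/81

The pgf is f(s) = 1/9 + 47/144·s + 9/16·s². The extinction probability q is the smallest fixed point of f in [0, 1]. Setting s = f(s):
  9/16·s² + (47/144 − 1)·s + 1/9 = 0
  9/16·s² − (1/9 + 9/16)·s + 1/9 = 0
which factors as (s − 1)·(9/16·s − 1/9) = 0, giving roots s = 1 and s = (1/9)/(9/16) = 16/81.
Mean offspring μ = 47/144 + 2·9/16 = 209/144 > 1 (supercritical), so q < 1. The extinction probability is the smaller root: q = (1/9)/(9/16) = 16/81.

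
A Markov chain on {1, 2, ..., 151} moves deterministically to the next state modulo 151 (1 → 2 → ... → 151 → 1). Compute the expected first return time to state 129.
E[T_129 | X_0 = 129] = 151

The chain cycles deterministically, so starting at state 129 it returns in exactly 151 steps. Equivalently, the stationary distribution is uniform π_j = 1/151 for every state j, so by Kac's formula E[T_129] = 1/π_129 = 151.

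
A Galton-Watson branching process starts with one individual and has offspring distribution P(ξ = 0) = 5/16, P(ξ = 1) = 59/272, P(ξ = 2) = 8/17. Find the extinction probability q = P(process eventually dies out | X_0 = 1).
q = 85/128

The pgf is f(s) = 5/16 + 59/272·s + 8/17·s². The extinction probability q is the smallest fixed point of f in [0, 1]. Setting s = f(s):
  8/17·s² + (59/272 − 1)·s + 5/16 = 0
  8/17·s² − (5/16 + 8/17)·s + 5/16 = 0
which factors as (s − 1)·(8/17·s − 5/16) = 0, giving roots s = 1 and s = (5/16)/(8/17) = 85/128.
Mean offspring μ = 59/272 + 2·8/17 = 315/272 > 1 (supercritical), so q < 1. The extinction probability is the smaller root: q = (5/16)/(8/17) = 85/128.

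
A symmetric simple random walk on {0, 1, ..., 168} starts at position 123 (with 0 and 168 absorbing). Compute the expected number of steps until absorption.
E[τ | X_0 = 123] = 5535

Let v_k = E[τ | X_0 = k]. Boundary: v_0 = v_168 = 0. Recurrence: v_k = 1 + (v_{k-1} + v_{k+1})/2 for 1 ≤ k ≤ 167. The particular solution to v_k − (v_{k-1} + v_{k+1})/2 = 1 is v_k = −k^2. Adding homogeneous solution A + B k and matching boundaries gives v_k = k (168 − k). Substituting k = 123: v_123 = 123 · 45 = 5535.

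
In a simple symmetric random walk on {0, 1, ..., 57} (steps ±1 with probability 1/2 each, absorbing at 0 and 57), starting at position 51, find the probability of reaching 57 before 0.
P(hit 57 before 0) = 51/57 = 17/19

Let u_k = P(hit 57 before 0 | start at k). Then u_0 = 0, u_57 = 1, and u_k = u_{k-1}/2 + u_{k+1}/2 for 1 ≤ k ≤ 56. This harmonic recurrence is solved by u_k = k/57, giving u_51 = 51/57 = 17/19.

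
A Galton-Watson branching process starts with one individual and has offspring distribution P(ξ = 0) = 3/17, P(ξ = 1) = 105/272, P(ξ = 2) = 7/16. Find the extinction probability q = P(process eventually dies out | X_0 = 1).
q = 48/119

The pgf is f(s) = 3/17 + 105/272·s + 7/16·s². The extinction probability q is the smallest fixed point of f in [0, 1]. Setting s = f(s):
  7/16·s² + (105/272 − 1)·s + 3/17 = 0
  7/16·s² − (3/17 + 7/16)·s + 3/17 = 0
which factors as (s − 1)·(7/16·s − 3/17) = 0, giving roots s = 1 and s = (3/17)/(7/16) = 48/119.
Mean offspring μ = 105/272 + 2·7/16 = 343/272 > 1 (supercritical), so q < 1. The extinction probability is the smaller root: q = (3/17)/(7/16) = 48/119.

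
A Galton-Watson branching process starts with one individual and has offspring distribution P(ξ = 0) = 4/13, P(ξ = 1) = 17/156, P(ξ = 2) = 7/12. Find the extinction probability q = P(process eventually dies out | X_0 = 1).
q = 48/91

The pgf is f(s) = 4/13 + 17/156·s + 7/12·s². The extinction probability q is the smallest fixed point of f in [0, 1]. Setting s = f(s):
  7/12·s² + (17/156 − 1)·s + 4/13 = 0
  7/12·s² − (4/13 + 7/12)·s + 4/13 = 0
which factors as (s − 1)·(7/12·s − 4/13) = 0, giving roots s = 1 and s = (4/13)/(7/12) = 48/91.
Mean offspring μ = 17/156 + 2·7/12 = 199/156 > 1 (supercritical), so q < 1. The extinction probability is the smaller root: q = (4/13)/(7/12) = 48/91.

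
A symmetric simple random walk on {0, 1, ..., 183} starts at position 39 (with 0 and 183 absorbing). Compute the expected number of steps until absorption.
E[τ | X_0 = 39] = 5616

Let v_k = E[τ | X_0 = k]. Boundary: v_0 = v_183 = 0. Recurrence: v_k = 1 + (v_{k-1} + v_{k+1})/2 for 1 ≤ k ≤ 182. The particular solution to v_k − (v_{k-1} + v_{k+1})/2 = 1 is v_k = −k^2. Adding homogeneous solution A + B k and matching boundaries gives v_k = k (183 − k). Substituting k = 39: v_39 = 39 · 144 = 5616.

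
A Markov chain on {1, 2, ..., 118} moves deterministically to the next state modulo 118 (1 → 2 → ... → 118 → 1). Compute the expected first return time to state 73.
E[T_73 | X_0 = 73] = 118

The chain cycles deterministically, so starting at state 73 it returns in exactly 118 steps. Equivalently, the stationary distribution is uniform π_j = 1/118 for every state j, so by Kac's formula E[T_73] = 1/π_73 = 118.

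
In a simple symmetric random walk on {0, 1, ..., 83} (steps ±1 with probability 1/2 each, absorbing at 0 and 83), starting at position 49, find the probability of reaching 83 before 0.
P(hit 83 before 0) = 49/83

Let u_k = P(hit 83 before 0 | start at k). Then u_0 = 0, u_83 = 1, and u_k = u_{k-1}/2 + u_{k+1}/2 for 1 ≤ k ≤ 82. This harmonic recurrence is solved by u_k = k/83, giving u_49 = 49/83.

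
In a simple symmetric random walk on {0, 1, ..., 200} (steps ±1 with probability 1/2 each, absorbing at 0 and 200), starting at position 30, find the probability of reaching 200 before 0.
P(hit 200 before 0) = 30/200 = 3/20

Let u_k = P(hit 200 before 0 | start at k). Then u_0 = 0, u_200 = 1, and u_k = u_{k-1}/2 + u_{k+1}/2 for 1 ≤ k ≤ 199. This harmonic recurrence is solved by u_k = k/200, giving u_30 = 30/200 = 3/20.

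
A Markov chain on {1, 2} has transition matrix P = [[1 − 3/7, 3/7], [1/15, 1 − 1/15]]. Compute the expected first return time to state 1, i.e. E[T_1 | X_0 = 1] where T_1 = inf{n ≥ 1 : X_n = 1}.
E[T_1 | X_0 = 1] = 1/π_1 = 52/7

For an irreducible recurrent Markov chain with stationary distribution π, E[T_i | X_0 = i] = 1/π_i (Kac's formula). Here π_1 = (1/15)/(3/7 + 1/15) = (1/15)/(52/105) = 7/52, so E[T_1 | X_0 = 1] = 1/π_1 = (3/7 + 1/15)/(1/15) = (52/105)/(1/15) = 52/7.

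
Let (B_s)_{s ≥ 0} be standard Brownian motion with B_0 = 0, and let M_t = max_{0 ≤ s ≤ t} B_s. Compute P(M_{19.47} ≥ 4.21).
P(M_{19.47} ≥ 4.21) = 2·P(B_{19.47} ≥ 4.21) = 2(1 − Φ(4.21/√19.47)) ≈ 0.3400

By the reflection principle for Brownian motion, P(M_t ≥ a) = 2 · P(B_t ≥ a) for a ≥ 0. Since B_t ~ N(0, t), P(B_t ≥ 4.21) = 1 − Φ(4.21/√t) = 1 − Φ(4.21/√19.47) = 1 − Φ(0.9541). So
  P(M_{19.47} ≥ 4.21) = 2(1 − Φ(0.9541)) ≈ 0.3400.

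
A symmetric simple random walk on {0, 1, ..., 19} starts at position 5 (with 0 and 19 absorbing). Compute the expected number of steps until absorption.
E[τ | X_0 = 5] = 70

Let v_k = E[τ | X_0 = k]. Boundary: v_0 = v_19 = 0. Recurrence: v_k = 1 + (v_{k-1} + v_{k+1})/2 for 1 ≤ k ≤ 18. The particular solution to v_k − (v_{k-1} + v_{k+1})/2 = 1 is v_k = −k^2. Adding homogeneous solution A + B k and matching boundaries gives v_k = k (19 − k). Substituting k = 5: v_5 = 5 · 14 = 70.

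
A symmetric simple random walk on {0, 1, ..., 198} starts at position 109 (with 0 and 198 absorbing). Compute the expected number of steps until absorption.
E[τ | X_0 = 109] = 9701

Let v_k = E[τ | X_0 = k]. Boundary: v_0 = v_198 = 0. Recurrence: v_k = 1 + (v_{k-1} + v_{k+1})/2 for 1 ≤ k ≤ 197. The particular solution to v_k − (v_{k-1} + v_{k+1})/2 = 1 is v_k = −k^2. Adding homogeneous solution A + B k and matching boundaries gives v_k = k (198 − k). Substituting k = 109: v_109 = 109 · 89 = 9701.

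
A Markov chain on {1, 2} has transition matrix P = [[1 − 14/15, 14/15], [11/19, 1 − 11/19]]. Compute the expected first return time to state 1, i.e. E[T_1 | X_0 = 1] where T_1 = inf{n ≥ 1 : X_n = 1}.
E[T_1 | X_0 = 1] = 1/π_1 = 431/165

For an irreducible recurrent Markov chain with stationary distribution π, E[T_i | X_0 = i] = 1/π_i (Kac's formula). Here π_1 = (11/19)/(14/15 + 11/19) = (11/19)/(431/285) = 165/431, so E[T_1 | X_0 = 1] = 1/π_1 = (14/15 + 11/19)/(11/19) = (431/285)/(11/19) = 431/165.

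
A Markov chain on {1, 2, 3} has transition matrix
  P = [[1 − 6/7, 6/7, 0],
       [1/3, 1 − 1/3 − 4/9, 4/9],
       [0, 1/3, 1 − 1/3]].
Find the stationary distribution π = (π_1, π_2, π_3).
π = (1/7, 18/49, 24/49)

This is a birth-death chain on three states, which satisfies detailed balance: π_1 · P_{12} = π_2 · P_{21} and π_2 · P_{23} = π_3 · P_{32}.
From π_1 · 6/7 = π_2 · 1/3: π_2/π_1 = (6/7)/(1/3) = 18/7.
From π_2 · 4/9 = π_3 · 1/3: π_3/π_2 = (4/9)/(1/3) = 4/3.
Take π_1 proportional to 1; then unnormalized π = (1, 18/7, 24/7). Normalize by dividing by the sum 7:
  π = (1/7, 18/49, 24/49).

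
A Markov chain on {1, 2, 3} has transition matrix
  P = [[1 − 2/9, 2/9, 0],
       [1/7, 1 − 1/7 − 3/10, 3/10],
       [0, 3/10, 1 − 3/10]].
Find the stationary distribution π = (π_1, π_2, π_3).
π = (9/37, 14/37, 14/37)

This is a birth-death chain on three states, which satisfies detailed balance: π_1 · P_{12} = π_2 · P_{21} and π_2 · P_{23} = π_3 · P_{32}.
From π_1 · 2/9 = π_2 · 1/7: π_2/π_1 = (2/9)/(1/7) = 14/9.
From π_2 · 3/10 = π_3 · 3/10: π_3/π_2 = (3/10)/(3/10) = 1.
Take π_1 proportional to 1; then unnormalized π = (1, 14/9, 14/9). Normalize by dividing by the sum 37/9:
  π = (9/37, 14/37, 14/37).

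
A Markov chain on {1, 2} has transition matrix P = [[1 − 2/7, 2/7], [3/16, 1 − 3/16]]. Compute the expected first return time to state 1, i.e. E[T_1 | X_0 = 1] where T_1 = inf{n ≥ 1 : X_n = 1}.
E[T_1 | X_0 = 1] = 1/π_1 = 53/21

For an irreducible recurrent Markov chain with stationary distribution π, E[T_i | X_0 = i] = 1/π_i (Kac's formula). Here π_1 = (3/16)/(2/7 + 3/16) = (3/16)/(53/112) = 21/53, so E[T_1 | X_0 = 1] = 1/π_1 = (2/7 + 3/16)/(3/16) = (53/112)/(3/16) = 53/21.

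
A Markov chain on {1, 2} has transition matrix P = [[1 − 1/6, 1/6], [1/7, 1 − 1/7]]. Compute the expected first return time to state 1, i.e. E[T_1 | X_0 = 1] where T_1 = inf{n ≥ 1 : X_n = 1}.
E[T_1 | X_0 = 1] = 1/π_1 = 13/6

For an irreducible recurrent Markov chain with stationary distribution π, E[T_i | X_0 = i] = 1/π_i (Kac's formula). Here π_1 = (1/7)/(1/6 + 1/7) = (1/7)/(13/42) = 6/13, so E[T_1 | X_0 = 1] = 1/π_1 = (1/6 + 1/7)/(1/7) = (13/42)/(1/7) = 13/6.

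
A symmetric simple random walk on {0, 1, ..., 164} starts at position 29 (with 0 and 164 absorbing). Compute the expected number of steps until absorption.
E[τ | X_0 = 29] = 3915

Let v_k = E[τ | X_0 = k]. Boundary: v_0 = v_164 = 0. Recurrence: v_k = 1 + (v_{k-1} + v_{k+1})/2 for 1 ≤ k ≤ 163. The particular solution to v_k − (v_{k-1} + v_{k+1})/2 = 1 is v_k = −k^2. Adding homogeneous solution A + B k and matching boundaries gives v_k = k (164 − k). Substituting k = 29: v_29 = 29 · 135 = 3915.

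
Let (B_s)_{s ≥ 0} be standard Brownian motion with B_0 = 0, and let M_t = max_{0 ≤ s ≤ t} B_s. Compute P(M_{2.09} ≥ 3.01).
P(M_{2.09} ≥ 3.01) = 2·P(B_{2.09} ≥ 3.01) = 2(1 − Φ(3.01/√2.09)) ≈ 0.0373

By the reflection principle for Brownian motion, P(M_t ≥ a) = 2 · P(B_t ≥ a) for a ≥ 0. Since B_t ~ N(0, t), P(B_t ≥ 3.01) = 1 − Φ(3.01/√t) = 1 − Φ(3.01/√2.09) = 1 − Φ(2.0821). So
  P(M_{2.09} ≥ 3.01) = 2(1 − Φ(2.0821)) ≈ 0.0373.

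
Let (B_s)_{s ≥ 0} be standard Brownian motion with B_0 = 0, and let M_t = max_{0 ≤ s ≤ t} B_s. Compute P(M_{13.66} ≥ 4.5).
P(M_{13.66} ≥ 4.5) = 2·P(B_{13.66} ≥ 4.5) = 2(1 − Φ(4.5/√13.66)) ≈ 0.2234

By the reflection principle for Brownian motion, P(M_t ≥ a) = 2 · P(B_t ≥ a) for a ≥ 0. Since B_t ~ N(0, t), P(B_t ≥ 4.5) = 1 − Φ(4.5/√t) = 1 − Φ(4.5/√13.66) = 1 − Φ(1.2176). So
  P(M_{13.66} ≥ 4.5) = 2(1 − Φ(1.2176)) ≈ 0.2234.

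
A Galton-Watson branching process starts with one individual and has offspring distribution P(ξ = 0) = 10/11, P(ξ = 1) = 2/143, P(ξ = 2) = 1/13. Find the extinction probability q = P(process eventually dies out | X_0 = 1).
q = 1

Mean offspring μ = 0·10/11 + 1·2/143 + 2·1/13 = 24/143 ≤ 1. For μ ≤ 1 with offspring not concentrated at 1, the Galton-Watson process goes extinct almost surely, so q = 1.
(Algebraic check: The pgf is f(s) = 10/11 + 2/143·s + 1/13·s². The extinction probability q is the smallest fixed point of f in [0, 1]. Setting s = f(s):
  1/13·s² + (2/143 − 1)·s + 10/11 = 0
  1/13·s² − (10/11 + 1/13)·s + 10/11 = 0
which factors as (s − 1)·(1/13·s − 10/11) = 0, giving roots s = 1 and s = (10/11)/(1/13) = 130/11. Since 130/11 ≥ 1, the smallest root in [0, 1] is s = 1.)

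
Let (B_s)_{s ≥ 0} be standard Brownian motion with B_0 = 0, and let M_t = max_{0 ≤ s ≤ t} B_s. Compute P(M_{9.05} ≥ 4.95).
P(M_{9.05} ≥ 4.95) = 2·P(B_{9.05} ≥ 4.95) = 2(1 − Φ(4.95/√9.05)) ≈ 0.0999

By the reflection principle for Brownian motion, P(M_t ≥ a) = 2 · P(B_t ≥ a) for a ≥ 0. Since B_t ~ N(0, t), P(B_t ≥ 4.95) = 1 − Φ(4.95/√t) = 1 − Φ(4.95/√9.05) = 1 − Φ(1.6454). So
  P(M_{9.05} ≥ 4.95) = 2(1 − Φ(1.6454)) ≈ 0.0999.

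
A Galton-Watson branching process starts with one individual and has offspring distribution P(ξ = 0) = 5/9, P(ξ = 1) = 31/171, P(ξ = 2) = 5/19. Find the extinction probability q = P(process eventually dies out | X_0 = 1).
q = 1

Mean offspring μ = 0·5/9 + 1·31/171 + 2·5/19 = 121/171 ≤ 1. For μ ≤ 1 with offspring not concentrated at 1, the Galton-Watson process goes extinct almost surely, so q = 1.
(Algebraic check: The pgf is f(s) = 5/9 + 31/171·s + 5/19·s². The extinction probability q is the smallest fixed point of f in [0, 1]. Setting s = f(s):
  5/19·s² + (31/171 − 1)·s + 5/9 = 0
  5/19·s² − (5/9 + 5/19)·s + 5/9 = 0
which factors as (s − 1)·(5/19·s − 5/9) = 0, giving roots s = 1 and s = (5/9)/(5/19) = 19/9. Since 19/9 ≥ 1, the smallest root in [0, 1] is s = 1.)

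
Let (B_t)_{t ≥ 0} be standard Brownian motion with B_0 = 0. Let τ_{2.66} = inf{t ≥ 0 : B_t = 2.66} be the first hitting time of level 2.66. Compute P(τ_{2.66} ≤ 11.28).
P(τ_{2.66} ≤ 11.28) = 2(1 − Φ(2.66/√11.28)) = 2(1 − Φ(0.7920)) ≈ 0.4284

By the reflection principle for standard BM, P(τ_b ≤ t) = 2 · P(B_t ≥ b). Since B_t ~ N(0, t), P(B_t ≥ 2.66) = 1 − Φ(2.66/√t) = 1 − Φ(2.66/√11.28) = 1 − Φ(0.7920) ≈ 0.21418. Doubling: P(τ_{2.66} ≤ 11.28) ≈ 2 · 0.21418 = 0.42836 ≈ 0.4284.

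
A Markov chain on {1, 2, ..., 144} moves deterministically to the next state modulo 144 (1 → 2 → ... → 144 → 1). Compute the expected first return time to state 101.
E[T_101 | X_0 = 101] = 144

The chain cycles deterministically, so starting at state 101 it returns in exactly 144 steps. Equivalently, the stationary distribution is uniform π_j = 1/144 for every state j, so by Kac's formula E[T_101] = 1/π_101 = 144.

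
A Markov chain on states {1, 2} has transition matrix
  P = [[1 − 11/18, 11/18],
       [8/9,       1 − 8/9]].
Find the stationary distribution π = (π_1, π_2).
π_1 = 16/27, π_2 = 11/27

Solve πP = π with π_1 + π_2 = 1. From πP = π: π_1 · (1 − 11/18) + π_2 · 8/9 = π_1 ⇒ π_2 · 8/9 = π_1 · 11/18 ⇒ π_2/π_1 = (11/18)/(8/9) = 11/16. Together with π_1 + π_2 = 1:
  π_1 = (8/9)/(11/18 + 8/9) = (8/9)/(3/2) = 16/27,
  π_2 = (11/18)/(11/18 + 8/9) = (11/18)/(3/2) = 11/27.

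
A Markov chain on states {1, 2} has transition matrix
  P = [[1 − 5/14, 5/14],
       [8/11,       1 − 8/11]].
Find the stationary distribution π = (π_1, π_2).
π_1 = 112/167, π_2 = 55/167

Solve πP = π with π_1 + π_2 = 1. From πP = π: π_1 · (1 − 5/14) + π_2 · 8/11 = π_1 ⇒ π_2 · 8/11 = π_1 · 5/14 ⇒ π_2/π_1 = (5/14)/(8/11) = 55/112. Together with π_1 + π_2 = 1:
  π_1 = (8/11)/(5/14 + 8/11) = (8/11)/(167/154) = 112/167,
  π_2 = (5/14)/(5/14 + 8/11) = (5/14)/(167/154) = 55/167.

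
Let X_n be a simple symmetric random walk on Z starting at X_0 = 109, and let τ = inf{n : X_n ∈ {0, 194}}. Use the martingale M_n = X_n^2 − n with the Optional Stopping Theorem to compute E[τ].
E[τ] = 9265

M_n = X_n^2 − n is a martingale (since E[X_{n+1}^2 | F_n] = X_n^2 + 1). By OST (τ has finite mean in a bounded region), E[M_τ] = E[M_0] = X_0^2 − 0 = 109^2 = 11881. Also E[M_τ] = E[X_τ^2] − E[τ]. The walk exits at 0 or 194, with P(hit 194 first) = 109/194, so E[X_τ^2] = 194^2 · 109/194 + 0 = 21146. Thus E[τ] = E[X_τ^2] − E[M_τ] = 21146 − 11881 = 9265 = 109(194 − 109) = 9265.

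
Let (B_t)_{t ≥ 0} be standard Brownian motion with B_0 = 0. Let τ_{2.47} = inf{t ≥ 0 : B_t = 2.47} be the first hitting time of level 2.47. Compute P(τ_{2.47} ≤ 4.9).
P(τ_{2.47} ≤ 4.9) = 2(1 − Φ(2.47/√4.9)) = 2(1 − Φ(1.1158)) ≈ 0.2645

By the reflection principle for standard BM, P(τ_b ≤ t) = 2 · P(B_t ≥ b). Since B_t ~ N(0, t), P(B_t ≥ 2.47) = 1 − Φ(2.47/√t) = 1 − Φ(2.47/√4.9) = 1 − Φ(1.1158) ≈ 0.13225. Doubling: P(τ_{2.47} ≤ 4.9) ≈ 2 · 0.13225 = 0.26450 ≈ 0.2645.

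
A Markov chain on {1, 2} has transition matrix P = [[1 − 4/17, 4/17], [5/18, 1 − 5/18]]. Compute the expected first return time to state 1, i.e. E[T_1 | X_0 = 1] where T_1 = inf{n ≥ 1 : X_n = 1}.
E[T_1 | X_0 = 1] = 1/π_1 = 157/85

For an irreducible recurrent Markov chain with stationary distribution π, E[T_i | X_0 = i] = 1/π_i (Kac's formula). Here π_1 = (5/18)/(4/17 + 5/18) = (5/18)/(157/306) = 85/157, so E[T_1 | X_0 = 1] = 1/π_1 = (4/17 + 5/18)/(5/18) = (157/306)/(5/18) = 157/85.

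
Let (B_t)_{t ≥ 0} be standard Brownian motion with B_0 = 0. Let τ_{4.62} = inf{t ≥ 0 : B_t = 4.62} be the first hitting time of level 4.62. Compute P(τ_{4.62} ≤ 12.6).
P(τ_{4.62} ≤ 12.6) = 2(1 − Φ(4.62/√12.6)) = 2(1 − Φ(1.3015)) ≈ 0.1931

By the reflection principle for standard BM, P(τ_b ≤ t) = 2 · P(B_t ≥ b). Since B_t ~ N(0, t), P(B_t ≥ 4.62) = 1 − Φ(4.62/√t) = 1 − Φ(4.62/√12.6) = 1 − Φ(1.3015) ≈ 0.09654. Doubling: P(τ_{4.62} ≤ 12.6) ≈ 2 · 0.09654 = 0.19308 ≈ 0.1931.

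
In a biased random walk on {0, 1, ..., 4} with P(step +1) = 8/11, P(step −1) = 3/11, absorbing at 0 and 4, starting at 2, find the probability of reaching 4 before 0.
P(hit 4 before 0) = (1 − (3/8)^2) / (1 − (3/8)^4) = 64/73

Let u_k denote P(reach 4 before 0 | start at k). Boundary: u_0 = 0, u_4 = 1. Recurrence: u_k = 8/11·u_{k+1} + 3/11·u_{k-1} for 1 ≤ k ≤ 3. Try u_k = A + B·r^k with r = q/p = (3/11)/(8/11) = 3/8. Substitution satisfies the recurrence; boundary conditions give:
  u_k = (1 − r^k) / (1 − r^N) = (1 − (3/8)^2) / (1 − (3/8)^4) = 64/73.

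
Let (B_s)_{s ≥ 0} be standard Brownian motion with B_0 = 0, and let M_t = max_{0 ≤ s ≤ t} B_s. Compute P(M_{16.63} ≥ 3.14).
P(M_{16.63} ≥ 3.14) = 2·P(B_{16.63} ≥ 3.14) = 2(1 − Φ(3.14/√16.63)) ≈ 0.4413

By the reflection principle for Brownian motion, P(M_t ≥ a) = 2 · P(B_t ≥ a) for a ≥ 0. Since B_t ~ N(0, t), P(B_t ≥ 3.14) = 1 − Φ(3.14/√t) = 1 − Φ(3.14/√16.63) = 1 − Φ(0.7700). So
  P(M_{16.63} ≥ 3.14) = 2(1 − Φ(0.7700)) ≈ 0.4413.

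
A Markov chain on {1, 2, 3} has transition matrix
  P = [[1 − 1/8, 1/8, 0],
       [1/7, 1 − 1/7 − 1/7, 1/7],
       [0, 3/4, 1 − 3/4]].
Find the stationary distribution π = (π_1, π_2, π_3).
π = (24/49, 3/7, 4/49)

This is a birth-death chain on three states, which satisfies detailed balance: π_1 · P_{12} = π_2 · P_{21} and π_2 · P_{23} = π_3 · P_{32}.
From π_1 · 1/8 = π_2 · 1/7: π_2/π_1 = (1/8)/(1/7) = 7/8.
From π_2 · 1/7 = π_3 · 3/4: π_3/π_2 = (1/7)/(3/4) = 4/21.
Take π_1 proportional to 1; then unnormalized π = (1, 7/8, 1/6). Normalize by dividing by the sum 49/24:
  π = (24/49, 3/7, 4/49).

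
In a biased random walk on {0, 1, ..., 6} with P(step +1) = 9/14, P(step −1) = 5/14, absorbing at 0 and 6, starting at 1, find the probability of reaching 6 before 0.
P(hit 6 before 0) = (1 − (5/9)^1) / (1 − (5/9)^6) = 59049/128954

Let u_k denote P(reach 6 before 0 | start at k). Boundary: u_0 = 0, u_6 = 1. Recurrence: u_k = 9/14·u_{k+1} + 5/14·u_{k-1} for 1 ≤ k ≤ 5. Try u_k = A + B·r^k with r = q/p = (5/14)/(9/14) = 5/9. Substitution satisfies the recurrence; boundary conditions give:
  u_k = (1 − r^k) / (1 − r^N) = (1 − (5/9)^1) / (1 − (5/9)^6) = 59049/128954.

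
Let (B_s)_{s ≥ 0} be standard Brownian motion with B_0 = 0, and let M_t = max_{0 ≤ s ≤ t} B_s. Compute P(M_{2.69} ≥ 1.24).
P(M_{2.69} ≥ 1.24) = 2·P(B_{2.69} ≥ 1.24) = 2(1 − Φ(1.24/√2.69)) ≈ 0.4496

By the reflection principle for Brownian motion, P(M_t ≥ a) = 2 · P(B_t ≥ a) for a ≥ 0. Since B_t ~ N(0, t), P(B_t ≥ 1.24) = 1 − Φ(1.24/√t) = 1 − Φ(1.24/√2.69) = 1 − Φ(0.7560). So
  P(M_{2.69} ≥ 1.24) = 2(1 − Φ(0.7560)) ≈ 0.4496.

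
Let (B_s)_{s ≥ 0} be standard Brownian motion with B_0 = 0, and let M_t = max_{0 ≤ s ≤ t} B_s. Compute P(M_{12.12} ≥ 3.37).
P(M_{12.12} ≥ 3.37) = 2·P(B_{12.12} ≥ 3.37) = 2(1 − Φ(3.37/√12.12)) ≈ 0.3330

By the reflection principle for Brownian motion, P(M_t ≥ a) = 2 · P(B_t ≥ a) for a ≥ 0. Since B_t ~ N(0, t), P(B_t ≥ 3.37) = 1 − Φ(3.37/√t) = 1 − Φ(3.37/√12.12) = 1 − Φ(0.9680). So
  P(M_{12.12} ≥ 3.37) = 2(1 − Φ(0.9680)) ≈ 0.3330.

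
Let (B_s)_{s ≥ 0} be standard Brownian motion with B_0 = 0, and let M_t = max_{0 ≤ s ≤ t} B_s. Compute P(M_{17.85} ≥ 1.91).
P(M_{17.85} ≥ 1.91) = 2·P(B_{17.85} ≥ 1.91) = 2(1 − Φ(1.91/√17.85)) ≈ 0.6512

By the reflection principle for Brownian motion, P(M_t ≥ a) = 2 · P(B_t ≥ a) for a ≥ 0. Since B_t ~ N(0, t), P(B_t ≥ 1.91) = 1 − Φ(1.91/√t) = 1 − Φ(1.91/√17.85) = 1 − Φ(0.4521). So
  P(M_{17.85} ≥ 1.91) = 2(1 − Φ(0.4521)) ≈ 0.6512.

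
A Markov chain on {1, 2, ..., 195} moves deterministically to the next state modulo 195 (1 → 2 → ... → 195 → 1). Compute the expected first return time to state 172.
E[T_172 | X_0 = 172] = 195

The chain cycles deterministically, so starting at state 172 it returns in exactly 195 steps. Equivalently, the stationary distribution is uniform π_j = 1/195 for every state j, so by Kac's formula E[T_172] = 1/π_172 = 195.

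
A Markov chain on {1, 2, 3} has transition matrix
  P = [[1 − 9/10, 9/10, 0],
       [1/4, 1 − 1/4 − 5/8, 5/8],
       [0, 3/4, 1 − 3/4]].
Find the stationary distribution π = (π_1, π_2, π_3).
π = (5/38, 9/19, 15/38)

This is a birth-death chain on three states, which satisfies detailed balance: π_1 · P_{12} = π_2 · P_{21} and π_2 · P_{23} = π_3 · P_{32}.
From π_1 · 9/10 = π_2 · 1/4: π_2/π_1 = (9/10)/(1/4) = 18/5.
From π_2 · 5/8 = π_3 · 3/4: π_3/π_2 = (5/8)/(3/4) = 5/6.
Take π_1 proportional to 1; then unnormalized π = (1, 18/5, 3). Normalize by dividing by the sum 38/5:
  π = (5/38, 9/19, 15/38).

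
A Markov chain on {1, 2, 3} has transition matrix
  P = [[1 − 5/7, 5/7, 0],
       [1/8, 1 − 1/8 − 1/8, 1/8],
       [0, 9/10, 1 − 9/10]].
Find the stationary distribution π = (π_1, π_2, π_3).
π = (63/473, 360/473, 50/473)

This is a birth-death chain on three states, which satisfies detailed balance: π_1 · P_{12} = π_2 · P_{21} and π_2 · P_{23} = π_3 · P_{32}.
From π_1 · 5/7 = π_2 · 1/8: π_2/π_1 = (5/7)/(1/8) = 40/7.
From π_2 · 1/8 = π_3 · 9/10: π_3/π_2 = (1/8)/(9/10) = 5/36.
Take π_1 proportional to 1; then unnormalized π = (1, 40/7, 50/63). Normalize by dividing by the sum 473/63:
  π = (63/473, 360/473, 50/473).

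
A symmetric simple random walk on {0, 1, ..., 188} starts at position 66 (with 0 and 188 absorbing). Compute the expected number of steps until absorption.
E[τ | X_0 = 66] = 8052

Let v_k = E[τ | X_0 = k]. Boundary: v_0 = v_188 = 0. Recurrence: v_k = 1 + (v_{k-1} + v_{k+1})/2 for 1 ≤ k ≤ 187. The particular solution to v_k − (v_{k-1} + v_{k+1})/2 = 1 is v_k = −k^2. Adding homogeneous solution A + B k and matching boundaries gives v_k = k (188 − k). Substituting k = 66: v_66 = 66 · 122 = 8052.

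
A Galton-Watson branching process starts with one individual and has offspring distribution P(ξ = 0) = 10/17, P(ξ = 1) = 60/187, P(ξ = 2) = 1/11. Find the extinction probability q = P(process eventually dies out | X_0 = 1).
q = 1

Mean offspring μ = 0·10/17 + 1·60/187 + 2·1/11 = 94/187 ≤ 1. For μ ≤ 1 with offspring not concentrated at 1, the Galton-Watson process goes extinct almost surely, so q = 1.
(Algebraic check: The pgf is f(s) = 10/17 + 60/187·s + 1/11·s². The extinction probability q is the smallest fixed point of f in [0, 1]. Setting s = f(s):
  1/11·s² + (60/187 − 1)·s + 10/17 = 0
  1/11·s² − (10/17 + 1/11)·s + 10/17 = 0
which factors as (s − 1)·(1/11·s − 10/17) = 0, giving roots s = 1 and s = (10/17)/(1/11) = 110/17. Since 110/17 ≥ 1, the smallest root in [0, 1] is s = 1.)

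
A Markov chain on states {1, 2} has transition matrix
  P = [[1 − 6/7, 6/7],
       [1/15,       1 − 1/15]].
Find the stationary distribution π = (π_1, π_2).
π_1 = 7/97, π_2 = 90/97

Solve πP = π with π_1 + π_2 = 1. From πP = π: π_1 · (1 − 6/7) + π_2 · 1/15 = π_1 ⇒ π_2 · 1/15 = π_1 · 6/7 ⇒ π_2/π_1 = (6/7)/(1/15) = 90/7. Together with π_1 + π_2 = 1:
  π_1 = (1/15)/(6/7 + 1/15) = (1/15)/(97/105) = 7/97,
  π_2 = (6/7)/(6/7 + 1/15) = (6/7)/(97/105) = 90/97.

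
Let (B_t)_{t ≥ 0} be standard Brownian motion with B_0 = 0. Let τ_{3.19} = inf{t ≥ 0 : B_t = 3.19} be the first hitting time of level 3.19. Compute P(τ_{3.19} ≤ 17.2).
P(τ_{3.19} ≤ 17.2) = 2(1 − Φ(3.19/√17.2)) = 2(1 − Φ(0.7692)) ≈ 0.4418

By the reflection principle for standard BM, P(τ_b ≤ t) = 2 · P(B_t ≥ b). Since B_t ~ N(0, t), P(B_t ≥ 3.19) = 1 − Φ(3.19/√t) = 1 − Φ(3.19/√17.2) = 1 − Φ(0.7692) ≈ 0.22089. Doubling: P(τ_{3.19} ≤ 17.2) ≈ 2 · 0.22089 = 0.44178 ≈ 0.4418.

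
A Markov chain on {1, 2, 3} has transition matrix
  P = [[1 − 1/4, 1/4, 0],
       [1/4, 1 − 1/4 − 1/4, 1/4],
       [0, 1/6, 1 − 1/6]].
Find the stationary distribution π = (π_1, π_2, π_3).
π = (2/7, 2/7, 3/7)

This is a birth-death chain on three states, which satisfies detailed balance: π_1 · P_{12} = π_2 · P_{21} and π_2 · P_{23} = π_3 · P_{32}.
From π_1 · 1/4 = π_2 · 1/4: π_2/π_1 = (1/4)/(1/4) = 1.
From π_2 · 1/4 = π_3 · 1/6: π_3/π_2 = (1/4)/(1/6) = 3/2.
Take π_1 proportional to 1; then unnormalized π = (1, 1, 3/2). Normalize by dividing by the sum 7/2:
  π = (2/7, 2/7, 3/7).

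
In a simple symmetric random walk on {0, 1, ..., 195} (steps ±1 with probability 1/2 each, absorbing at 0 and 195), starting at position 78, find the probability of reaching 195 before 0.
P(hit 195 before 0) = 78/195 = 2/5

Let u_k = P(hit 195 before 0 | start at k). Then u_0 = 0, u_195 = 1, and u_k = u_{k-1}/2 + u_{k+1}/2 for 1 ≤ k ≤ 194. This harmonic recurrence is solved by u_k = k/195, giving u_78 = 78/195 = 2/5.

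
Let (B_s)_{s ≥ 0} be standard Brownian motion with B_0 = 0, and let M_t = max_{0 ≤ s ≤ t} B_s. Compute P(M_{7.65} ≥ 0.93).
P(M_{7.65} ≥ 0.93) = 2·P(B_{7.65} ≥ 0.93) = 2(1 − Φ(0.93/√7.65)) ≈ 0.7367

By the reflection principle for Brownian motion, P(M_t ≥ a) = 2 · P(B_t ≥ a) for a ≥ 0. Since B_t ~ N(0, t), P(B_t ≥ 0.93) = 1 − Φ(0.93/√t) = 1 − Φ(0.93/√7.65) = 1 − Φ(0.3362). So
  P(M_{7.65} ≥ 0.93) = 2(1 − Φ(0.3362)) ≈ 0.7367.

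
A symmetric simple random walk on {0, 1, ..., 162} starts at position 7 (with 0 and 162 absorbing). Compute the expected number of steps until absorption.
E[τ | X_0 = 7] = 1085

Let v_k = E[τ | X_0 = k]. Boundary: v_0 = v_162 = 0. Recurrence: v_k = 1 + (v_{k-1} + v_{k+1})/2 for 1 ≤ k ≤ 161. The particular solution to v_k − (v_{k-1} + v_{k+1})/2 = 1 is v_k = −k^2. Adding homogeneous solution A + B k and matching boundaries gives v_k = k (162 − k). Substituting k = 7: v_7 = 7 · 155 = 1085.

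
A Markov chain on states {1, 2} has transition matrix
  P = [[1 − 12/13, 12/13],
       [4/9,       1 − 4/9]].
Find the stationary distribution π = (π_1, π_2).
π_1 = 13/40, π_2 = 27/40

Solve πP = π with π_1 + π_2 = 1. From πP = π: π_1 · (1 − 12/13) + π_2 · 4/9 = π_1 ⇒ π_2 · 4/9 = π_1 · 12/13 ⇒ π_2/π_1 = (12/13)/(4/9) = 27/13. Together with π_1 + π_2 = 1:
  π_1 = (4/9)/(12/13 + 4/9) = (4/9)/(160/117) = 13/40,
  π_2 = (12/13)/(12/13 + 4/9) = (12/13)/(160/117) = 27/40.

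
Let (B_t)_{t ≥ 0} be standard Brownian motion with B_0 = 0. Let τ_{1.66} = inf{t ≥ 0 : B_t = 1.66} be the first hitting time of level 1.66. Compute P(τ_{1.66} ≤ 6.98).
P(τ_{1.66} ≤ 6.98) = 2(1 − Φ(1.66/√6.98)) = 2(1 − Φ(0.6283)) ≈ 0.5298

By the reflection principle for standard BM, P(τ_b ≤ t) = 2 · P(B_t ≥ b). Since B_t ~ N(0, t), P(B_t ≥ 1.66) = 1 − Φ(1.66/√t) = 1 − Φ(1.66/√6.98) = 1 − Φ(0.6283) ≈ 0.26490. Doubling: P(τ_{1.66} ≤ 6.98) ≈ 2 · 0.26490 = 0.52980 ≈ 0.5298.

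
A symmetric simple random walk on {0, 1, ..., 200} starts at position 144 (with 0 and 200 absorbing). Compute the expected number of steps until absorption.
E[τ | X_0 = 144] = 8064

Let v_k = E[τ | X_0 = k]. Boundary: v_0 = v_200 = 0. Recurrence: v_k = 1 + (v_{k-1} + v_{k+1})/2 for 1 ≤ k ≤ 199. The particular solution to v_k − (v_{k-1} + v_{k+1})/2 = 1 is v_k = −k^2. Adding homogeneous solution A + B k and matching boundaries gives v_k = k (200 − k). Substituting k = 144: v_144 = 144 · 56 = 8064.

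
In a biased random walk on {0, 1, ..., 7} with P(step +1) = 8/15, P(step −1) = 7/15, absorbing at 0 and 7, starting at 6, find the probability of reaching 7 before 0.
P(hit 7 before 0) = (1 − (7/8)^6) / (1 − (7/8)^7) = 1155960/1273609

Let u_k denote P(reach 7 before 0 | start at k). Boundary: u_0 = 0, u_7 = 1. Recurrence: u_k = 8/15·u_{k+1} + 7/15·u_{k-1} for 1 ≤ k ≤ 6. Try u_k = A + B·r^k with r = q/p = (7/15)/(8/15) = 7/8. Substitution satisfies the recurrence; boundary conditions give:
  u_k = (1 − r^k) / (1 − r^N) = (1 − (7/8)^6) / (1 − (7/8)^7) = 1155960/1273609.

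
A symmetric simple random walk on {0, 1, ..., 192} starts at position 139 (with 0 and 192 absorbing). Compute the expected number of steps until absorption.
E[τ | X_0 = 139] = 7367

Let v_k = E[τ | X_0 = k]. Boundary: v_0 = v_192 = 0. Recurrence: v_k = 1 + (v_{k-1} + v_{k+1})/2 for 1 ≤ k ≤ 191. The particular solution to v_k − (v_{k-1} + v_{k+1})/2 = 1 is v_k = −k^2. Adding homogeneous solution A + B k and matching boundaries gives v_k = k (192 − k). Substituting k = 139: v_139 = 139 · 53 = 7367.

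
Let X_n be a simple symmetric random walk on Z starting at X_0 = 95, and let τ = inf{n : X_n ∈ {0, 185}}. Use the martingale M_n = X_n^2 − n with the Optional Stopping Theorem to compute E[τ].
E[τ] = 8550

M_n = X_n^2 − n is a martingale (since E[X_{n+1}^2 | F_n] = X_n^2 + 1). By OST (τ has finite mean in a bounded region), E[M_τ] = E[M_0] = X_0^2 − 0 = 95^2 = 9025. Also E[M_τ] = E[X_τ^2] − E[τ]. The walk exits at 0 or 185, with P(hit 185 first) = 95/185, so E[X_τ^2] = 185^2 · 95/185 + 0 = 17575. Thus E[τ] = E[X_τ^2] − E[M_τ] = 17575 − 9025 = 8550 = 95(185 − 95) = 8550.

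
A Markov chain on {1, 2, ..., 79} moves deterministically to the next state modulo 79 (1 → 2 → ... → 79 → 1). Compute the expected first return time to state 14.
E[T_14 | X_0 = 14] = 79

The chain cycles deterministically, so starting at state 14 it returns in exactly 79 steps. Equivalently, the stationary distribution is uniform π_j = 1/79 for every state j, so by Kac's formula E[T_14] = 1/π_14 = 79.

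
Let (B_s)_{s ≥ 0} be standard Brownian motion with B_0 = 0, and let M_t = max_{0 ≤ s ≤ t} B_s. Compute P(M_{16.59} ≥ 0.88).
P(M_{16.59} ≥ 0.88) = 2·P(B_{16.59} ≥ 0.88) = 2(1 − Φ(0.88/√16.59)) ≈ 0.8289

By the reflection principle for Brownian motion, P(M_t ≥ a) = 2 · P(B_t ≥ a) for a ≥ 0. Since B_t ~ N(0, t), P(B_t ≥ 0.88) = 1 − Φ(0.88/√t) = 1 − Φ(0.88/√16.59) = 1 − Φ(0.2161). So
  P(M_{16.59} ≥ 0.88) = 2(1 − Φ(0.2161)) ≈ 0.8289.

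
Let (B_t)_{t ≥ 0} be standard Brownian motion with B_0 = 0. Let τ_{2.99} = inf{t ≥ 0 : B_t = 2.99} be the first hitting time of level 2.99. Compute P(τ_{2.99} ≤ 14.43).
P(τ_{2.99} ≤ 14.43) = 2(1 − Φ(2.99/√14.43)) = 2(1 − Φ(0.7871)) ≈ 0.4312

By the reflection principle for standard BM, P(τ_b ≤ t) = 2 · P(B_t ≥ b). Since B_t ~ N(0, t), P(B_t ≥ 2.99) = 1 − Φ(2.99/√t) = 1 − Φ(2.99/√14.43) = 1 − Φ(0.7871) ≈ 0.21561. Doubling: P(τ_{2.99} ≤ 14.43) ≈ 2 · 0.21561 = 0.43122 ≈ 0.4312.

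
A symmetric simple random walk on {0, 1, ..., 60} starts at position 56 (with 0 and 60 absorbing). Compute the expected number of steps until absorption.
E[τ | X_0 = 56] = 224

Let v_k = E[τ | X_0 = k]. Boundary: v_0 = v_60 = 0. Recurrence: v_k = 1 + (v_{k-1} + v_{k+1})/2 for 1 ≤ k ≤ 59. The particular solution to v_k − (v_{k-1} + v_{k+1})/2 = 1 is v_k = −k^2. Adding homogeneous solution A + B k and matching boundaries gives v_k = k (60 − k). Substituting k = 56: v_56 = 56 · 4 = 224.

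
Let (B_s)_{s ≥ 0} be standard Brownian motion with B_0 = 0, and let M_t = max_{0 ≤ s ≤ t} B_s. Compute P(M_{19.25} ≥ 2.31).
P(M_{19.25} ≥ 2.31) = 2·P(B_{19.25} ≥ 2.31) = 2(1 − Φ(2.31/√19.25)) ≈ 0.5985

By the reflection principle for Brownian motion, P(M_t ≥ a) = 2 · P(B_t ≥ a) for a ≥ 0. Since B_t ~ N(0, t), P(B_t ≥ 2.31) = 1 − Φ(2.31/√t) = 1 − Φ(2.31/√19.25) = 1 − Φ(0.5265). So
  P(M_{19.25} ≥ 2.31) = 2(1 − Φ(0.5265)) ≈ 0.5985.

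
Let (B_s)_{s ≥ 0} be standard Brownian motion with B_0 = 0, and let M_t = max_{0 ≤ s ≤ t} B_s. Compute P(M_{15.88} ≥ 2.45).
P(M_{15.88} ≥ 2.45) = 2·P(B_{15.88} ≥ 2.45) = 2(1 − Φ(2.45/√15.88)) ≈ 0.5387

By the reflection principle for Brownian motion, P(M_t ≥ a) = 2 · P(B_t ≥ a) for a ≥ 0. Since B_t ~ N(0, t), P(B_t ≥ 2.45) = 1 − Φ(2.45/√t) = 1 − Φ(2.45/√15.88) = 1 − Φ(0.6148). So
  P(M_{15.88} ≥ 2.45) = 2(1 − Φ(0.6148)) ≈ 0.5387.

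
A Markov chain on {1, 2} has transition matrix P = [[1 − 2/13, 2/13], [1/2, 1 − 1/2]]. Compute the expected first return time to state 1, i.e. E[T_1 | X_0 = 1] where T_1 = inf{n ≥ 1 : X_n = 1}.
E[T_1 | X_0 = 1] = 1/π_1 = 17/13

For an irreducible recurrent Markov chain with stationary distribution π, E[T_i | X_0 = i] = 1/π_i (Kac's formula). Here π_1 = (1/2)/(2/13 + 1/2) = (1/2)/(17/26) = 13/17, so E[T_1 | X_0 = 1] = 1/π_1 = (2/13 + 1/2)/(1/2) = (17/26)/(1/2) = 17/13.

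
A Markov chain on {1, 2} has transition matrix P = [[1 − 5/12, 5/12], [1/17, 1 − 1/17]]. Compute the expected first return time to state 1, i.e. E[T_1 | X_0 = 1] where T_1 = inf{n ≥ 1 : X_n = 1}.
E[T_1 | X_0 = 1] = 1/π_1 = 97/12

For an irreducible recurrent Markov chain with stationary distribution π, E[T_i | X_0 = i] = 1/π_i (Kac's formula). Here π_1 = (1/17)/(5/12 + 1/17) = (1/17)/(97/204) = 12/97, so E[T_1 | X_0 = 1] = 1/π_1 = (5/12 + 1/17)/(1/17) = (97/204)/(1/17) = 97/12.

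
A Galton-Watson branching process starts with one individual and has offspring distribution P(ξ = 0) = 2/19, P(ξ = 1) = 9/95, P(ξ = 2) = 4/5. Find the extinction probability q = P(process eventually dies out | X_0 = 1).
q = 5/38

The pgf is f(s) = 2/19 + 9/95·s + 4/5·s². The extinction probability q is the smallest fixed point of f in [0, 1]. Setting s = f(s):
  4/5·s² + (9/95 − 1)·s + 2/19 = 0
  4/5·s² − (2/19 + 4/5)·s + 2/19 = 0
which factors as (s − 1)·(4/5·s − 2/19) = 0, giving roots s = 1 and s = (2/19)/(4/5) = 5/38.
Mean offspring μ = 9/95 + 2·4/5 = 161/95 > 1 (supercritical), so q < 1. The extinction probability is the smaller root: q = (2/19)/(4/5) = 5/38.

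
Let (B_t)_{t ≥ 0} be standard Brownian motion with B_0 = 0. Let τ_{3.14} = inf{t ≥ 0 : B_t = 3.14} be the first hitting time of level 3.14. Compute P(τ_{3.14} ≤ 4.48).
P(τ_{3.14} ≤ 4.48) = 2(1 − Φ(3.14/√4.48)) = 2(1 − Φ(1.4835)) ≈ 0.1379

By the reflection principle for standard BM, P(τ_b ≤ t) = 2 · P(B_t ≥ b). Since B_t ~ N(0, t), P(B_t ≥ 3.14) = 1 − Φ(3.14/√t) = 1 − Φ(3.14/√4.48) = 1 − Φ(1.4835) ≈ 0.06897. Doubling: P(τ_{3.14} ≤ 4.48) ≈ 2 · 0.06897 = 0.13794 ≈ 0.1379.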